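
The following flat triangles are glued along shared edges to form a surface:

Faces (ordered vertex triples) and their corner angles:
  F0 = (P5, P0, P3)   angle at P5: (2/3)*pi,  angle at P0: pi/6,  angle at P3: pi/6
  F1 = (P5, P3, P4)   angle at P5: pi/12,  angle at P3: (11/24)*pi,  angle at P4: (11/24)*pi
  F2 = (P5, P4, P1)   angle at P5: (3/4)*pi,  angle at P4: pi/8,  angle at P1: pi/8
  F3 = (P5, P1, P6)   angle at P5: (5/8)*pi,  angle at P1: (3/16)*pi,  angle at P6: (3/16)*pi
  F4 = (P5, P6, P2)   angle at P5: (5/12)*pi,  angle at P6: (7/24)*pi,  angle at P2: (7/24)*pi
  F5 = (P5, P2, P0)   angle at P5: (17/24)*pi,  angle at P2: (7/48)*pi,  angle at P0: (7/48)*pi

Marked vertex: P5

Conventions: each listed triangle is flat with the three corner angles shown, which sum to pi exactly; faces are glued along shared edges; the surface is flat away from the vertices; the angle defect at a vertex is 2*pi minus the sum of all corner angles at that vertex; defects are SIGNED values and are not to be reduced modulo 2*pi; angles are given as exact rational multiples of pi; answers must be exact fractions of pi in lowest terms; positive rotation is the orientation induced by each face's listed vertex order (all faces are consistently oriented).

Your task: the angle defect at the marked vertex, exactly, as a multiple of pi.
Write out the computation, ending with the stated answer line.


Sum of corner angles at P5: (13/4)*pi
defect = 2*pi - (13/4)*pi

Answer: defect(P5) = (-5/4)*pi


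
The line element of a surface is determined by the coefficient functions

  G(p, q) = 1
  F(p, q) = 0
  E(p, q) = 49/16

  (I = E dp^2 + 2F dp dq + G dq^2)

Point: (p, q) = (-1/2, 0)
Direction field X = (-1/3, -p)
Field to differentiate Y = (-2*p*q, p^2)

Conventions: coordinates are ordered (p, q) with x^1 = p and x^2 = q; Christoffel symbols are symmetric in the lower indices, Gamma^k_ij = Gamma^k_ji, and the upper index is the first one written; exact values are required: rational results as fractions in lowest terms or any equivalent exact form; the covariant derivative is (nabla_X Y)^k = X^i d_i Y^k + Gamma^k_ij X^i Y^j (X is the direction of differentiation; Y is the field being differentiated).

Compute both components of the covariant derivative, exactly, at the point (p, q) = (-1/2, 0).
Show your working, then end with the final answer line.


E = 49/16, F = 0, G = 1 at the point
E_p = 0, E_q = 0, F_p = 0, F_q = 0, G_p = 0, G_q = 0
EG - F^2 = 49/16;  g^inv = (16/49) * [[1, 0], [0, 49/16]]
first-kind symbols [ij,l] = (1/2)(d_i g_jl + d_j g_il - d_l g_ij): [pp,p] = E_p/2 = 0, [pp,q] = F_p - E_q/2 = 0, [pq,p] = E_q/2 = 0, [pq,q] = G_p/2 = 0, [qq,p] = F_q - G_p/2 = 0, [qq,q] = G_q/2 = 0
Gamma^p_ij = (G*[ij,p] - F*[ij,q])/(EG - F^2), Gamma^q_ij = (E*[ij,q] - F*[ij,p])/(EG - F^2)
Gamma_ppp = 0, Gamma_ppq = 0, Gamma_pqq = 0, Gamma_qpp = 0, Gamma_qpq = 0, Gamma_qqq = 0
X = (-1/3, 1/2), Y = (0, 1/4) at the point

Answer: (nabla_X Y)^p = 1/2, (nabla_X Y)^q = 1/3


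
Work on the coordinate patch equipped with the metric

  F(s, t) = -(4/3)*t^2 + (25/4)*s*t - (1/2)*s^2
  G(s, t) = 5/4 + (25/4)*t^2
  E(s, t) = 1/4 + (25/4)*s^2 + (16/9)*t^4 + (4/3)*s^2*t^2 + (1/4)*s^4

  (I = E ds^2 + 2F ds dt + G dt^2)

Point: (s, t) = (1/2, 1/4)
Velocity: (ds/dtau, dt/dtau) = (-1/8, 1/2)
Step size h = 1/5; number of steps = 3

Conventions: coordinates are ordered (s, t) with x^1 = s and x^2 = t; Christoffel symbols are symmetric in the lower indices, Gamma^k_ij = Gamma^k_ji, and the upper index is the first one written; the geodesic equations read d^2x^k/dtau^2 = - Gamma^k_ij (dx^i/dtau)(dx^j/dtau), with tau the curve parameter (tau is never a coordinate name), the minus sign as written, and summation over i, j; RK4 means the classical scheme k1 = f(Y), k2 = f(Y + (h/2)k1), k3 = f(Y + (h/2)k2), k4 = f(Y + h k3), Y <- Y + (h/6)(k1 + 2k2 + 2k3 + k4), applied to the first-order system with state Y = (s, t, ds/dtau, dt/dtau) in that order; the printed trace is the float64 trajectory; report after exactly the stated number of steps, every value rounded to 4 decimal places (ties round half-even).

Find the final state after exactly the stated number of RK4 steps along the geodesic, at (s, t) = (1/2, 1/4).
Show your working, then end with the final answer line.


f(Y) = (ds/dtau, dt/dtau, -Gamma^s_ij Y'^i Y'^j, -Gamma^t_ij Y'^i Y'^j) with the Gammas evaluated at the stage position; h = 0.200000; intermediate values shown to 6 dp
step 0: s = 0.5000, t = 0.2500, ds/dtau = -0.1250, dt/dtau = 0.5000
step 1:
  k1: at (s, t) = (0.500000, 0.250000), (ds/dtau, dt/dtau) = (-0.125000, 0.500000); Gamma_sss = 1.755388, Gamma_sst = 0.083878, Gamma_stt = 1.155125, Gamma_tss = -0.050030, Gamma_tst = -0.029291, Gamma_ttt = 0.549004; k1 = (-0.125000, 0.500000, -0.305724, -0.140131)
  k2: at (s, t) = (0.487500, 0.300000), (ds/dtau, dt/dtau) = (-0.155572, 0.485987); Gamma_sss = 1.763704, Gamma_sst = 0.123999, Gamma_stt = 1.004881, Gamma_tss = 0.003048, Gamma_tst = -0.046195, Gamma_ttt = 0.660121; k2 = (-0.155572, 0.485987, -0.261272, -0.162969)
  k3: at (s, t) = (0.484443, 0.298599), (ds/dtau, dt/dtau) = (-0.151127, 0.483703); Gamma_sss = 1.770297, Gamma_sst = 0.123279, Gamma_stt = 1.010531, Gamma_tss = 0.006300, Gamma_tst = -0.045557, Gamma_ttt = 0.659201; k3 = (-0.151127, 0.483703, -0.258842, -0.161037)
  k4: at (s, t) = (0.469775, 0.346741), (ds/dtau, dt/dtau) = (-0.176768, 0.467793); Gamma_sss = 1.772350, Gamma_sst = 0.175809, Gamma_stt = 0.844545, Gamma_tss = 0.061168, Gamma_tst = -0.065654, Gamma_ttt = 0.767403; k4 = (-0.176768, 0.467793, -0.211117, -0.180700)
  Y <- Y + (h/6)(k1 + 2k2 + 2k3 + k4): s = 0.4695, t = 0.3469, ds/dtau = -0.1769, dt/dtau = 0.4677
step 2:
  k1: at (s, t) = (0.469494, 0.346906), (ds/dtau, dt/dtau) = (-0.176902, 0.467705); Gamma_sss = 1.772750, Gamma_sst = 0.176083, Gamma_stt = 0.843893, Gamma_tss = 0.061710, Gamma_tst = -0.065720, Gamma_ttt = 0.767948; k1 = (-0.176902, 0.467705, -0.210940, -0.180794)
  k2: at (s, t) = (0.451804, 0.393676), (ds/dtau, dt/dtau) = (-0.197996, 0.449626); Gamma_sss = 1.768947, Gamma_sst = 0.243578, Gamma_stt = 0.664036, Gamma_tss = 0.119091, Gamma_tst = -0.088154, Gamma_ttt = 0.868684; k2 = (-0.197996, 0.449626, -0.160222, -0.195981)
  k3: at (s, t) = (0.449695, 0.391868), (ds/dtau, dt/dtau) = (-0.192925, 0.448107); Gamma_sss = 1.773851, Gamma_sst = 0.241940, Gamma_stt = 0.669076, Gamma_tss = 0.121609, Gamma_tst = -0.087099, Gamma_ttt = 0.867477; k3 = (-0.192925, 0.448107, -0.158541, -0.193775)
  k4: at (s, t) = (0.430910, 0.436527), (ds/dtau, dt/dtau) = (-0.208611, 0.428950); Gamma_sss = 1.760531, Gamma_sst = 0.323196, Gamma_stt = 0.482456, Gamma_tss = 0.178020, Gamma_tst = -0.109728, Gamma_ttt = 0.953909; k4 = (-0.208611, 0.428950, -0.107545, -0.202902)
  Y <- Y + (h/6)(k1 + 2k2 + 2k3 + k4): s = 0.4306, t = 0.4366, ds/dtau = -0.2088, dt/dtau = 0.4289
step 3:
  k1: at (s, t) = (0.430583, 0.436643), (ds/dtau, dt/dtau) = (-0.208769, 0.428932); Gamma_sss = 1.760869, Gamma_sst = 0.323613, Gamma_stt = 0.481583, Gamma_tss = 0.178662, Gamma_tst = -0.109765, Gamma_ttt = 0.954368; k1 = (-0.208769, 0.428932, -0.107392, -0.203032)
  k2: at (s, t) = (0.409706, 0.479536), (ds/dtau, dt/dtau) = (-0.219509, 0.408628); Gamma_sss = 1.738496, Gamma_sst = 0.419425, Gamma_stt = 0.292216, Gamma_tss = 0.235257, Gamma_tst = -0.130702, Gamma_ttt = 1.024257; k2 = (-0.219509, 0.408628, -0.057318, -0.205810)
  k3: at (s, t) = (0.408632, 0.477506), (ds/dtau, dt/dtau) = (-0.214501, 0.408351); Gamma_sss = 1.742296, Gamma_sst = 0.416395, Gamma_stt = 0.297355, Gamma_tss = 0.236526, Gamma_tst = -0.129510, Gamma_ttt = 1.023152; k3 = (-0.214501, 0.408351, -0.056803, -0.204182)
  k4: at (s, t) = (0.387682, 0.518313), (ds/dtau, dt/dtau) = (-0.220130, 0.388095); Gamma_sss = 1.708636, Gamma_sst = 0.522576, Gamma_stt = 0.114421, Gamma_tss = 0.289310, Gamma_tst = -0.146749, Gamma_ttt = 1.073843; k4 = (-0.220130, 0.388095, -0.010741, -0.200833)
  Y <- Y + (h/6)(k1 + 2k2 + 2k3 + k4): s = 0.3874, t = 0.5183, ds/dtau = -0.2203, dt/dtau = 0.3881

Answer: s = 0.3874, t = 0.5183, ds/dtau = -0.2203, dt/dtau = 0.3881


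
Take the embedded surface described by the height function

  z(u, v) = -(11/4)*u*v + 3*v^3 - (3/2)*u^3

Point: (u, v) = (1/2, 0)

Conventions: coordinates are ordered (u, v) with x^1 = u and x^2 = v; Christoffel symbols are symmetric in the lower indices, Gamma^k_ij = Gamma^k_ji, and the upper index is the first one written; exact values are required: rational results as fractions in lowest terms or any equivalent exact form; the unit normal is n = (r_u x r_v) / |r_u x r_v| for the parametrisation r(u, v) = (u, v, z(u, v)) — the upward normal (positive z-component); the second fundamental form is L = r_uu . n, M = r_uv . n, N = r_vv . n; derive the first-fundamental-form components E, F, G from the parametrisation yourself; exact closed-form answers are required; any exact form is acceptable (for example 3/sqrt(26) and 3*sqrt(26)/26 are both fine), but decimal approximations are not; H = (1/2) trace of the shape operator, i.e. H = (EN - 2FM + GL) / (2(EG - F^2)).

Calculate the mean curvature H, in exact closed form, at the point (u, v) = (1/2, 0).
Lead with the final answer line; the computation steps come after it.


Answer: H = -288*sqrt(266)/17689

z_u = -9/8, z_v = -11/8, z_uu = -9/2, z_uv = -11/4, z_vv = 0
E = 145/64, F = 99/64, G = 185/64; answer radicand W^2 = 133/32
unnormalised second-form numerators: l = -9/2, m = -11/4, n = 0; L = l/sqrt(133/32), and similarly M = m/sqrt(W^2), N = n/sqrt(W^2)
H = (E*n - 2*F*m + G*l) / (2*(EG - F^2)*sqrt(W^2)); E*n - 2*F*m + G*l = -9/2, EG - F^2 = 133/32, so H = (-72/133)/sqrt(133/32)


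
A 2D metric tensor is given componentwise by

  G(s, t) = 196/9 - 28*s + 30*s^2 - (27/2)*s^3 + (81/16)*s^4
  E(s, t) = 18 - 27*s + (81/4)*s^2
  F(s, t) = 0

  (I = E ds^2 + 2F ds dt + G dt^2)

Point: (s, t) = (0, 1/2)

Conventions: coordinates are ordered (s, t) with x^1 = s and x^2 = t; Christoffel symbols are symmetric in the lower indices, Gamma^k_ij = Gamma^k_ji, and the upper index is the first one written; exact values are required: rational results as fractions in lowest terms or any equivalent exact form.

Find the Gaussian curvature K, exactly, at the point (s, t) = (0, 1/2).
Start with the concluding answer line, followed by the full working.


Answer: K = -3/112

E = 18, F = 0, G = 196/9, EG - F^2 = 392 at the point
E_s = -27, E_t = 0, F_s = 0, F_t = 0, G_s = -28, G_t = 0
E_tt = 0, F_st = 0, G_ss = 60
Apply the Brioschi formula K = (det M1 - det M2)/(EG - F^2)^2 over the derivative matrices of E, F, G.
M1 = [[-E_tt/2 + F_st - G_ss/2, E_s/2, F_s - E_t/2], [F_t - G_s/2, E, F], [G_t/2, F, G]] = [[-30, -27/2, 0], [14, 18, 0], [0, 0, 196/9]]; det M1 = -7644
M2 = [[0, E_t/2, G_s/2], [E_t/2, E, F], [G_s/2, F, G]] = [[0, 0, -14], [0, 18, 0], [-14, 0, 196/9]]; det M2 = -3528
det M1 - det M2 = -4116; K = -4116 / (392)^2 = -3/112


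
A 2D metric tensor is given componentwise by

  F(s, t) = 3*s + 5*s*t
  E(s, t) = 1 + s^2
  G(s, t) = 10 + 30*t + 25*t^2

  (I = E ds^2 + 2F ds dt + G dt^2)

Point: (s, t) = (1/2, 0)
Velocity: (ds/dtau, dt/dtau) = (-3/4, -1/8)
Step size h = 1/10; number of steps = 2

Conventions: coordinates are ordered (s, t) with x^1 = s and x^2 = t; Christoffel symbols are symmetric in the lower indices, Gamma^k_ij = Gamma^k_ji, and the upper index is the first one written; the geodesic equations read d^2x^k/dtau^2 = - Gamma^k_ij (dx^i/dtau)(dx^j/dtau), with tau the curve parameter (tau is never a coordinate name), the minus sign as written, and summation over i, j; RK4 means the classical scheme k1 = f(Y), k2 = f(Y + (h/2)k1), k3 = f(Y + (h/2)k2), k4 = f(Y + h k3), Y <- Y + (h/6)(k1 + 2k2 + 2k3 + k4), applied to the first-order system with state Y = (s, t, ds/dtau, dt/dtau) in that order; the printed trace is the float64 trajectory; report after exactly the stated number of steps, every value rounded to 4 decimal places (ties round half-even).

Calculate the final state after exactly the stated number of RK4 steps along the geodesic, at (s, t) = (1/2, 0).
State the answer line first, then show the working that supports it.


Answer: s = 0.3494, t = -0.0289, ds/dtau = -0.7558, dt/dtau = -0.1654

f(Y) = (ds/dtau, dt/dtau, -Gamma^s_ij Y'^i Y'^j, -Gamma^t_ij Y'^i Y'^j) with the Gammas evaluated at the stage position; h = 0.100000; intermediate values shown to 6 dp
step 0: s = 0.5000, t = 0.0000, ds/dtau = -0.7500, dt/dtau = -0.1250
step 1:
  k1: at (s, t) = (0.500000, 0.000000), (ds/dtau, dt/dtau) = (-0.750000, -0.125000); Gamma_sss = 0.048780, Gamma_sst = 0.000000, Gamma_stt = 0.243902, Gamma_tss = 0.292683, Gamma_tst = 0.000000, Gamma_ttt = 1.463415; k1 = (-0.750000, -0.125000, -0.031250, -0.187500)
  k2: at (s, t) = (0.462500, -0.006250), (ds/dtau, dt/dtau) = (-0.751563, -0.134375); Gamma_sss = 0.046124, Gamma_sst = 0.000000, Gamma_stt = 0.230619, Gamma_tss = 0.296064, Gamma_tst = 0.000000, Gamma_ttt = 1.480321; k2 = (-0.751563, -0.134375, -0.030217, -0.193960)
  k3: at (s, t) = (0.462422, -0.006719), (ds/dtau, dt/dtau) = (-0.751511, -0.134698); Gamma_sss = 0.046180, Gamma_sst = 0.000000, Gamma_stt = 0.230902, Gamma_tss = 0.296244, Gamma_tst = 0.000000, Gamma_ttt = 1.481218; k3 = (-0.751511, -0.134698, -0.030271, -0.194184)
  k4: at (s, t) = (0.424849, -0.013470), (ds/dtau, dt/dtau) = (-0.753027, -0.144418); Gamma_sss = 0.043436, Gamma_sst = 0.000000, Gamma_stt = 0.217182, Gamma_tss = 0.299833, Gamma_tst = 0.000000, Gamma_ttt = 1.499166; k4 = (-0.753027, -0.144418, -0.029160, -0.201288)
  Y <- Y + (h/6)(k1 + 2k2 + 2k3 + k4): s = 0.4248, t = -0.0135, ds/dtau = -0.7530, dt/dtau = -0.1444
step 2:
  k1: at (s, t) = (0.424847, -0.013459), (ds/dtau, dt/dtau) = (-0.753023, -0.144418); Gamma_sss = 0.043435, Gamma_sst = 0.000000, Gamma_stt = 0.217174, Gamma_tss = 0.299829, Gamma_tst = 0.000000, Gamma_ttt = 1.499147; k1 = (-0.753023, -0.144418, -0.029159, -0.201283)
  k2: at (s, t) = (0.387196, -0.020680), (ds/dtau, dt/dtau) = (-0.754481, -0.154482); Gamma_sss = 0.040586, Gamma_sst = 0.000000, Gamma_stt = 0.202929, Gamma_tss = 0.303620, Gamma_tst = 0.000000, Gamma_ttt = 1.518101; k2 = (-0.754481, -0.154482, -0.027946, -0.209062)
  k3: at (s, t) = (0.387123, -0.021184), (ds/dtau, dt/dtau) = (-0.754420, -0.154871); Gamma_sss = 0.040640, Gamma_sst = 0.000000, Gamma_stt = 0.203202, Gamma_tss = 0.303822, Gamma_tst = 0.000000, Gamma_ttt = 1.519111; k3 = (-0.754420, -0.154871, -0.028004, -0.209356)
  k4: at (s, t) = (0.349405, -0.028947), (ds/dtau, dt/dtau) = (-0.755824, -0.165354); Gamma_sss = 0.037673, Gamma_sst = 0.000000, Gamma_stt = 0.188366, Gamma_tss = 0.307858, Gamma_tst = 0.000000, Gamma_ttt = 1.539288; k4 = (-0.755824, -0.165354, -0.026672, -0.217956)
  Y <- Y + (h/6)(k1 + 2k2 + 2k3 + k4): s = 0.3494, t = -0.0289, ds/dtau = -0.7558, dt/dtau = -0.1654


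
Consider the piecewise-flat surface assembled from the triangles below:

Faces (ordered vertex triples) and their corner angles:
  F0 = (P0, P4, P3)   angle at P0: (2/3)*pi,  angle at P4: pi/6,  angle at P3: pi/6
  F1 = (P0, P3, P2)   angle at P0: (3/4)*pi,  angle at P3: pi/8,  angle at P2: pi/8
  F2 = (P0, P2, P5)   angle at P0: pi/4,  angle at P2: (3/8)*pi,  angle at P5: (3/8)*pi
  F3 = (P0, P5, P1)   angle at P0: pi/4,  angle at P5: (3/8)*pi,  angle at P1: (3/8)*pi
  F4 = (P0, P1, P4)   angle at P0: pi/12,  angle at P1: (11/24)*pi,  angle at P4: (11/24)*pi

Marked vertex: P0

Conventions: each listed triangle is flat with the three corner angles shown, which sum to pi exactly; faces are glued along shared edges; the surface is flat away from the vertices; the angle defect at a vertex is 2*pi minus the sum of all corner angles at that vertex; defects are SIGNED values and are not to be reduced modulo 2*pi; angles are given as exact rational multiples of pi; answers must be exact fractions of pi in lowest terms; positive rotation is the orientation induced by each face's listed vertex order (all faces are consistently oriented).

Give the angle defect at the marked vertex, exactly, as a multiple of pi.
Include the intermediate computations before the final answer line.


Sum of corner angles at P0: 2*pi
defect = 2*pi - 2*pi

Answer: defect(P0) = 0


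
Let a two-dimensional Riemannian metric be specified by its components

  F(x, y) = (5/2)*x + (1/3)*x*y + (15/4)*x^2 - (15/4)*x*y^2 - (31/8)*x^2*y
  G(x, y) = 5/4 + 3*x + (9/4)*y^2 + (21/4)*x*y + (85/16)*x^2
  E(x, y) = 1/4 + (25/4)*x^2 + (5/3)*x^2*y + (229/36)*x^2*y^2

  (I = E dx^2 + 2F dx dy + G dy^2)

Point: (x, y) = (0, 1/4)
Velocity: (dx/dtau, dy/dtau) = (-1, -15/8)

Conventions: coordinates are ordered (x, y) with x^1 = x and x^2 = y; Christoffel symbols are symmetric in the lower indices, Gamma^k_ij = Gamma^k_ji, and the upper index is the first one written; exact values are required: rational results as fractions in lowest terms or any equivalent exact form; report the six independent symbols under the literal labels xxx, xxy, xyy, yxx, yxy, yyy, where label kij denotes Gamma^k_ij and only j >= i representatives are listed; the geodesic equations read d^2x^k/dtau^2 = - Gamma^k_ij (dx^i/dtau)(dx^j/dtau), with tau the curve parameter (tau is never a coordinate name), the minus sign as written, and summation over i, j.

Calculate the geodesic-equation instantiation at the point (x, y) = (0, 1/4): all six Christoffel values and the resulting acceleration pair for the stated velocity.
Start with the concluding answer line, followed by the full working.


Answer: Gamma_xxx = 0, Gamma_xxy = 0, Gamma_xyy = -69/8, Gamma_yxx = 451/267, Gamma_yxy = 138/89, Gamma_yyy = 36/89; accelerations (d^2x/dtau^2, d^2y/dtau^2) = (15525/512, -38131/4272)

E = 1/4, F = 0, G = 89/64 at the point
E_x = 0, E_y = 0, F_x = 451/192, F_y = 0, G_x = 69/16, G_y = 9/8
EG - F^2 = 89/256;  g^inv = (256/89) * [[89/64, 0], [0, 1/4]]
first-kind symbols [ij,l] = (1/2)(d_i g_jl + d_j g_il - d_l g_ij): [xx,x] = E_x/2 = 0, [xx,y] = F_x - E_y/2 = 451/192, [xy,x] = E_y/2 = 0, [xy,y] = G_x/2 = 69/32, [yy,x] = F_y - G_x/2 = -69/32, [yy,y] = G_y/2 = 9/16
Gamma^x_ij = (G*[ij,x] - F*[ij,y])/(EG - F^2), Gamma^y_ij = (E*[ij,y] - F*[ij,x])/(EG - F^2)
Gamma_xxx = 0, Gamma_xxy = 0, Gamma_xyy = -69/8, Gamma_yxx = 451/267, Gamma_yxy = 138/89, Gamma_yyy = 36/89
d^2x/dtau^2 = -(Gamma_xxx*(-1)^2 + 2*Gamma_xxy*(-1)*(-15/8) + Gamma_xyy*(-15/8)^2) = 15525/512
d^2y/dtau^2 = -(Gamma_yxx*(-1)^2 + 2*Gamma_yxy*(-1)*(-15/8) + Gamma_yyy*(-15/8)^2) = -38131/4272


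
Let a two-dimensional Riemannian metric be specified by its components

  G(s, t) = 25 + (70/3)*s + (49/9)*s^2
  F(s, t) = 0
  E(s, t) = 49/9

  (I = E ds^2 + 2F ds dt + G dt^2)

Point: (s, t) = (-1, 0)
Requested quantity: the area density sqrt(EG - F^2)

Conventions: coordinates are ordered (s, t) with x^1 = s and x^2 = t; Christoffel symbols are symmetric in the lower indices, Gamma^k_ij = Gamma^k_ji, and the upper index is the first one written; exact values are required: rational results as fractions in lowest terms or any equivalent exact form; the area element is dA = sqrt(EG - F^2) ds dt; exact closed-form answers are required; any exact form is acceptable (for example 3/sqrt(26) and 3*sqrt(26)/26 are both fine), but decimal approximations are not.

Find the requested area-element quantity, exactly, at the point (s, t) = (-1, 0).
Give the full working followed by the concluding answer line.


E = 49/9, F = 0, G = 64/9; EG - F^2 = 3136/81

Answer: sqrt(EG - F^2) = 56/9


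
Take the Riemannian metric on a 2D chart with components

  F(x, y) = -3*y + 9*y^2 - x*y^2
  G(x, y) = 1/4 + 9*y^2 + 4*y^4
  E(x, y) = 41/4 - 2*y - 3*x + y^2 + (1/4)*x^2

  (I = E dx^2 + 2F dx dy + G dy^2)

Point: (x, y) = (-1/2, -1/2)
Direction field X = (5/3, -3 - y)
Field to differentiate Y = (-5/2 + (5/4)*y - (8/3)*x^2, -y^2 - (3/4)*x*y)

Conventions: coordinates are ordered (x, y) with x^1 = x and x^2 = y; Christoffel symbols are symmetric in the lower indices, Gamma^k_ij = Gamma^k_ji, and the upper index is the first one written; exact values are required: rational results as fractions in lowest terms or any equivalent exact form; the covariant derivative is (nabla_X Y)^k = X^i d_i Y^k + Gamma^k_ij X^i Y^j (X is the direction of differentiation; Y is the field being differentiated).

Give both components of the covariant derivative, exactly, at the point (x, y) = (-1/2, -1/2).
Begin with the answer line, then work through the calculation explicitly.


Answer: (nabla_X Y)^x = 745/432, (nabla_X Y)^y = -7295/864

E = 209/16, F = 31/8, G = 11/4 at the point
E_x = -13/4, E_y = -3, F_x = -1/4, F_y = -25/2, G_x = 0, G_y = -11
EG - F^2 = 669/32;  g^inv = (32/669) * [[11/4, -31/8], [-31/8, 209/16]]
first-kind symbols [ij,l] = (1/2)(d_i g_jl + d_j g_il - d_l g_ij): [xx,x] = E_x/2 = -13/8, [xx,y] = F_x - E_y/2 = 5/4, [xy,x] = E_y/2 = -3/2, [xy,y] = G_x/2 = 0, [yy,x] = F_y - G_x/2 = -25/2, [yy,y] = G_y/2 = -11/2
Gamma^x_ij = (G*[ij,x] - F*[ij,y])/(EG - F^2), Gamma^y_ij = (E*[ij,y] - F*[ij,x])/(EG - F^2)
Gamma_xxx = -298/669, Gamma_xxy = -44/223, Gamma_xyy = -418/669, Gamma_yxx = 724/669, Gamma_yxy = 62/223, Gamma_yyy = -749/669
X = (5/3, -5/2), Y = (-91/24, -7/16) at the point


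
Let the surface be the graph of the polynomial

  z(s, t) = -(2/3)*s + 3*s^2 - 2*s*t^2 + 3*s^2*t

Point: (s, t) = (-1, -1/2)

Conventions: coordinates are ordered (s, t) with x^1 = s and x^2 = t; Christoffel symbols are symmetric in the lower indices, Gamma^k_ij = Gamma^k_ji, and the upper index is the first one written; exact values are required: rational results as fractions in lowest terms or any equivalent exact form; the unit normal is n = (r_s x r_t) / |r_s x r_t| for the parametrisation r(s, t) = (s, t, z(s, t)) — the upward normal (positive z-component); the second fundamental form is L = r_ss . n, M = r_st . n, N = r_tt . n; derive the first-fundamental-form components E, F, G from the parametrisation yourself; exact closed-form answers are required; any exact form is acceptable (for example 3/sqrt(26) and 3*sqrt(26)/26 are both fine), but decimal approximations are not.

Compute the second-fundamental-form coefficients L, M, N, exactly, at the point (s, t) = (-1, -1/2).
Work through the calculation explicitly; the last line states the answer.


z_s = -25/6, z_t = 1, z_ss = 3, z_st = -4, z_tt = 4
E = 661/36, F = -25/6, G = 2; answer radicand W^2 = 697/36
unnormalised second-form numerators: l = 3, m = -4, n = 4; L = l/sqrt(697/36), and similarly M = m/sqrt(W^2), N = n/sqrt(W^2)

Answer: L = 18*sqrt(697)/697, M = -24*sqrt(697)/697, N = 24*sqrt(697)/697


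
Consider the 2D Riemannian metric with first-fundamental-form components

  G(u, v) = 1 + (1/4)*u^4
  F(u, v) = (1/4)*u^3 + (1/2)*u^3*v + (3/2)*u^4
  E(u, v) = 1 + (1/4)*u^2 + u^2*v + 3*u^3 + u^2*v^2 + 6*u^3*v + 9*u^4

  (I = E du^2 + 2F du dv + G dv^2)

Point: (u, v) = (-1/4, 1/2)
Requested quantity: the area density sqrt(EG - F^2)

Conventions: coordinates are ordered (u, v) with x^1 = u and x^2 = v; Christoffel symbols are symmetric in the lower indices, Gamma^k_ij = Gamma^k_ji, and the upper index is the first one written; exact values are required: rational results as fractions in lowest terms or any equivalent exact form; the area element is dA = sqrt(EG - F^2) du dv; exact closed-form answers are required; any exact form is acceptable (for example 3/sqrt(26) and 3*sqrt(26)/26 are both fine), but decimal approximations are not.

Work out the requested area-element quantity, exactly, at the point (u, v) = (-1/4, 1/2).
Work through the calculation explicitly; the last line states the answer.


E = 257/256, F = -1/512, G = 1025/1024; EG - F^2 = 1029/1024

Answer: sqrt(EG - F^2) = 7*sqrt(21)/32


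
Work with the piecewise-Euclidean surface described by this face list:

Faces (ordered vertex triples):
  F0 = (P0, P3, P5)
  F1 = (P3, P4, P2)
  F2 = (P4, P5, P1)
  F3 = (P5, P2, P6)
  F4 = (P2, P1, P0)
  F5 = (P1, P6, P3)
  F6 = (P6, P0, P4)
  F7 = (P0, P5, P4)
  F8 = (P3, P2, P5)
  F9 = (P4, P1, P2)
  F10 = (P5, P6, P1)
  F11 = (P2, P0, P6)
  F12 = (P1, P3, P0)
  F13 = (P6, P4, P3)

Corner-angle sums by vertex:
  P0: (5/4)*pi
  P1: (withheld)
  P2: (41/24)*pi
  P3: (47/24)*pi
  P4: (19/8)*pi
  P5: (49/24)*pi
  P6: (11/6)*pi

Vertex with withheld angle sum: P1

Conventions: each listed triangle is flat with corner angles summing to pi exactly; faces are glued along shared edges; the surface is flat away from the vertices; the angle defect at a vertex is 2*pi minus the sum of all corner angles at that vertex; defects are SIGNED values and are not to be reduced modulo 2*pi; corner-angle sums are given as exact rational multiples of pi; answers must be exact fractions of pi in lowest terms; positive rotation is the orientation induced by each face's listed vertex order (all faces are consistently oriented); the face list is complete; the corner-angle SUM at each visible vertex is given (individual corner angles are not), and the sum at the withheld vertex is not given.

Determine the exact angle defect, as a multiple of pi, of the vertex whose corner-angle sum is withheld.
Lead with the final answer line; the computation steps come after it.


Answer: defect(P1) = (-5/6)*pi

V = 7, E = 21, F = 14; chi = V - E + F = 0
Gauss-Bonnet: total defect = 2*pi*chi = 0; visible defects sum to (5/6)*pi


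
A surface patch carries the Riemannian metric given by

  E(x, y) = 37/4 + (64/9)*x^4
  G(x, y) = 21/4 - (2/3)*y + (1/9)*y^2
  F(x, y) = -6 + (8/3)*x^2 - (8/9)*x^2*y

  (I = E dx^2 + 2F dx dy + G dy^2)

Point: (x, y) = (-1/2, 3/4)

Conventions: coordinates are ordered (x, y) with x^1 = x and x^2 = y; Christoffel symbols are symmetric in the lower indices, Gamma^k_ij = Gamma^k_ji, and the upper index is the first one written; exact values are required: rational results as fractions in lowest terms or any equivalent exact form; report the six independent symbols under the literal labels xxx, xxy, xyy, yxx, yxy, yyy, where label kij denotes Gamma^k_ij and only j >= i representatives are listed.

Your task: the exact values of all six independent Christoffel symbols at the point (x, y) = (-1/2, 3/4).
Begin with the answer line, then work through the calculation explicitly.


Answer: Gamma_xxx = -1024/859, Gamma_xxy = 0, Gamma_xyy = -128/859, Gamma_yxx = -16800/9449, Gamma_yxy = 0, Gamma_yyy = -2100/9449

E = 349/36, F = -11/2, G = 77/16 at the point
E_x = -32/9, E_y = 0, F_x = -2, F_y = -2/9, G_x = 0, G_y = -1/2
EG - F^2 = 9449/576;  g^inv = (576/9449) * [[77/16, 11/2], [11/2, 349/36]]
first-kind symbols [ij,l] = (1/2)(d_i g_jl + d_j g_il - d_l g_ij): [xx,x] = E_x/2 = -16/9, [xx,y] = F_x - E_y/2 = -2, [xy,x] = E_y/2 = 0, [xy,y] = G_x/2 = 0, [yy,x] = F_y - G_x/2 = -2/9, [yy,y] = G_y/2 = -1/4
Gamma^x_ij = (G*[ij,x] - F*[ij,y])/(EG - F^2), Gamma^y_ij = (E*[ij,y] - F*[ij,x])/(EG - F^2)


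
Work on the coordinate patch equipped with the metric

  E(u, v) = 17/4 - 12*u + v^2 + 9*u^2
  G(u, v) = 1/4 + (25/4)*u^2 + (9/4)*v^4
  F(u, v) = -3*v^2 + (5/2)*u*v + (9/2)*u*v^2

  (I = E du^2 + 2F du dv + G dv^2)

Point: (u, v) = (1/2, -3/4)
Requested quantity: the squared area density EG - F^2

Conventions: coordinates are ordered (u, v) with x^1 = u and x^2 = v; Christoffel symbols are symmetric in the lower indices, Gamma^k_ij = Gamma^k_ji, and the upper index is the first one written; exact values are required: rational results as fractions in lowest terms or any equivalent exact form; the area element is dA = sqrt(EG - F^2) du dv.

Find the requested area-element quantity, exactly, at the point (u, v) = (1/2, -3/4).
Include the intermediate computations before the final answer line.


E = 17/16, F = -87/64, G = 2585/1024; EG - F^2 = 13669/16384

Answer: EG - F^2 = 13669/16384


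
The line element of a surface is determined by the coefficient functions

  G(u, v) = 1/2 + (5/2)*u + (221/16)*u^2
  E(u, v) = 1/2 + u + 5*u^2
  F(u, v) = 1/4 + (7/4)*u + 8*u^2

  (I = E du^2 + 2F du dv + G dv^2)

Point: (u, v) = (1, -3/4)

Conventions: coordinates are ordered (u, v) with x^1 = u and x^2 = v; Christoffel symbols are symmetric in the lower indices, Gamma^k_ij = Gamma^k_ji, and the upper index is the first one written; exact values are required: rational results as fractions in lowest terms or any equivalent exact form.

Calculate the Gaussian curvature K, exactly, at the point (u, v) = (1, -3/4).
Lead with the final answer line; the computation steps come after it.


Answer: K = 67310/88209

E = 13/2, F = 10, G = 269/16, EG - F^2 = 297/32 at the point
E_u = 11, E_v = 0, F_u = 71/4, F_v = 0, G_u = 241/8, G_v = 0
E_vv = 0, F_uv = 0, G_uu = 221/8
Apply the Brioschi formula K = (det M1 - det M2)/(EG - F^2)^2 over the derivative matrices of E, F, G.
M1 = [[-E_vv/2 + F_uv - G_uu/2, E_u/2, F_u - E_v/2], [F_v - G_u/2, E, F], [G_v/2, F, G]] = [[-221/16, 11/2, 71/4], [-241/16, 13/2, 10], [0, 10, 269/16]]; det M1 = -360699/256
M2 = [[0, E_v/2, G_u/2], [E_v/2, E, F], [G_u/2, F, G]] = [[0, 0, 241/16], [0, 13/2, 10], [241/16, 10, 269/16]]; det M2 = -755053/512
det M1 - det M2 = 33655/512; K = 33655/512 / (297/32)^2 = 67310/88209


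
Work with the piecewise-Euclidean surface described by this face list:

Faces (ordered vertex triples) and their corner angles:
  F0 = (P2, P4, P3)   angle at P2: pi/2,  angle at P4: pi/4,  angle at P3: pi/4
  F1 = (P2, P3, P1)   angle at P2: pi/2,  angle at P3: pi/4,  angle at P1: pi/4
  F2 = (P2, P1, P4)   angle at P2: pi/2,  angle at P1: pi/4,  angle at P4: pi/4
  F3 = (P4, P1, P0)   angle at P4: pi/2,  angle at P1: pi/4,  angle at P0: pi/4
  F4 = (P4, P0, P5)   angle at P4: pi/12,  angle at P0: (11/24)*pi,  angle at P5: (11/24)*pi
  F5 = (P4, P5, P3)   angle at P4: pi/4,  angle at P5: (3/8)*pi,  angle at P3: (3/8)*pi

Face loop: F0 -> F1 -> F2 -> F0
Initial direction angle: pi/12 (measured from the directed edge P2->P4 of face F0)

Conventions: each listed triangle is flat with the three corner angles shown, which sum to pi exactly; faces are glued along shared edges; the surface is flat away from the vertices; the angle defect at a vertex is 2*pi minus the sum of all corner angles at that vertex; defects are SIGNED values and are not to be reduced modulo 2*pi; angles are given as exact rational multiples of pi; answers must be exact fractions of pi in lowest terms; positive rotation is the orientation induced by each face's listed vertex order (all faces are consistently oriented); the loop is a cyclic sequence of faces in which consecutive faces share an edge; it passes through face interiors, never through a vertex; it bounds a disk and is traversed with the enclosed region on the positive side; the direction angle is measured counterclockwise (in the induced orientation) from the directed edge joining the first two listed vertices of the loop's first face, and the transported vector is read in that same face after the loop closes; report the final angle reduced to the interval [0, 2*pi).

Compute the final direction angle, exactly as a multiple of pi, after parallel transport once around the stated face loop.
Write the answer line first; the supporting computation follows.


Answer: final direction angle = (7/12)*pi

enclosed vertex P2: corner angles sum to (3/2)*pi, defect = 2*pi - (3/2)*pi = pi/2
the final direction is the initial angle plus the enclosed defects, taken mod 2*pi in the induced orientation
final angle = pi/12 + pi/2 = (7/12)*pi (mod 2*pi)


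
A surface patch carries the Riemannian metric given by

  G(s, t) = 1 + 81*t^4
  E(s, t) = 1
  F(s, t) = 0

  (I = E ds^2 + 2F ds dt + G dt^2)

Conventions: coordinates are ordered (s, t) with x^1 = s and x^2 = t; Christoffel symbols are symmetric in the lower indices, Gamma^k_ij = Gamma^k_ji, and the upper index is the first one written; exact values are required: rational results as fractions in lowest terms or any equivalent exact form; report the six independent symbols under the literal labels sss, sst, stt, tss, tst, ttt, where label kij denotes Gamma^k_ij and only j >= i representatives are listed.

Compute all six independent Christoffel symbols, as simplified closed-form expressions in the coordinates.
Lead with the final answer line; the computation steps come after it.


Answer: Gamma_sss = 0, Gamma_sst = 0, Gamma_stt = 0, Gamma_tss = 0, Gamma_tst = 0, Gamma_ttt = 162*t^3/(81*t^4 + 1)

E = 1; F = 0; G = 1 + 81*t^4
Gamma^k_ij = (1/2) g^{kl} (d_i g_jl + d_j g_il - d_l g_ij), with g^inv = (1/(EG-F^2)) [[G, -F], [-F, E]]
first partials: E_s = 0, E_t = 0, F_s = 0, F_t = 0, G_s = 0, G_t = 324*t^3
D = EG - F^2 = 1 + 81*t^4
expanded: Gamma^s_ss = (G E_s - 2F F_s + F E_t)/(2D), Gamma^s_st = (G E_t - F G_s)/(2D), Gamma^s_tt = (2G F_t - G G_s - F G_t)/(2D), Gamma^t_ss = (2E F_s - E E_t - F E_s)/(2D), Gamma^t_st = (E G_s - F E_t)/(2D), Gamma^t_tt = (E G_t - 2F F_t + F G_s)/(2D); substitute and cancel common factors


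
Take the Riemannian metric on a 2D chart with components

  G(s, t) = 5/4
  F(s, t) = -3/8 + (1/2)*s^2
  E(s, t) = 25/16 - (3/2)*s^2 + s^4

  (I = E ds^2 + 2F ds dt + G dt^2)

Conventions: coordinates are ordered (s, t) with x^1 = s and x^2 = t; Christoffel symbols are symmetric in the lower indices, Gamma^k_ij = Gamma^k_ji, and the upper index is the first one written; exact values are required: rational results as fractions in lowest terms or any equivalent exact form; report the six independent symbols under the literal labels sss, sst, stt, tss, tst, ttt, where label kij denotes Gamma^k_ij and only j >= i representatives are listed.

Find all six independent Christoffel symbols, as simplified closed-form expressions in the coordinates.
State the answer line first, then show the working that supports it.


Answer: Gamma_sss = (32*s^3 - 24*s)/(16*s^4 - 24*s^2 + 29), Gamma_sst = 0, Gamma_stt = 0, Gamma_tss = 16*s/(16*s^4 - 24*s^2 + 29), Gamma_tst = 0, Gamma_ttt = 0

E = 25/16 - (3/2)*s^2 + s^4; F = -3/8 + (1/2)*s^2; G = 5/4
Gamma^k_ij = (1/2) g^{kl} (d_i g_jl + d_j g_il - d_l g_ij), with g^inv = (1/(EG-F^2)) [[G, -F], [-F, E]]
first partials: E_s = -3*s + 4*s^3, E_t = 0, F_s = s, F_t = 0, G_s = 0, G_t = 0
D = EG - F^2 = 29/16 - (3/2)*s^2 + s^4
expanded: Gamma^s_ss = (G E_s - 2F F_s + F E_t)/(2D), Gamma^s_st = (G E_t - F G_s)/(2D), Gamma^s_tt = (2G F_t - G G_s - F G_t)/(2D), Gamma^t_ss = (2E F_s - E E_t - F E_s)/(2D), Gamma^t_st = (E G_s - F E_t)/(2D), Gamma^t_tt = (E G_t - 2F F_t + F G_s)/(2D); substitute and cancel common factors


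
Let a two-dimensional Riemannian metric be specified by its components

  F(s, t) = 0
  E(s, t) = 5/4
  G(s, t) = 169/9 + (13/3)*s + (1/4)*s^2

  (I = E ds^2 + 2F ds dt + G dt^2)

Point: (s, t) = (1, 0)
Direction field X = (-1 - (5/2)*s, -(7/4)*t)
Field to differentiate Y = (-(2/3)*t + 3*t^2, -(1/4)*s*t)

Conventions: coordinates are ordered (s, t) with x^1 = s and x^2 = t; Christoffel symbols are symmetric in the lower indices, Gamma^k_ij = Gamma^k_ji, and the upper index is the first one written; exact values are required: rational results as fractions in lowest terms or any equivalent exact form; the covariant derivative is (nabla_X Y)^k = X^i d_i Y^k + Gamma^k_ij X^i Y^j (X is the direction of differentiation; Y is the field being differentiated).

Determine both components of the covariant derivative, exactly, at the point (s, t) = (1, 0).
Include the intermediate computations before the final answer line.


E = 5/4, F = 0, G = 841/36 at the point
E_s = 0, E_t = 0, F_s = 0, F_t = 0, G_s = 29/6, G_t = 0
EG - F^2 = 4205/144;  g^inv = (144/4205) * [[841/36, 0], [0, 5/4]]
first-kind symbols [ij,l] = (1/2)(d_i g_jl + d_j g_il - d_l g_ij): [ss,s] = E_s/2 = 0, [ss,t] = F_s - E_t/2 = 0, [st,s] = E_t/2 = 0, [st,t] = G_s/2 = 29/12, [tt,s] = F_t - G_s/2 = -29/12, [tt,t] = G_t/2 = 0
Gamma^s_ij = (G*[ij,s] - F*[ij,t])/(EG - F^2), Gamma^t_ij = (E*[ij,t] - F*[ij,s])/(EG - F^2)
Gamma_sss = 0, Gamma_sst = 0, Gamma_stt = -29/15, Gamma_tss = 0, Gamma_tst = 3/29, Gamma_ttt = 0
X = (-7/2, 0), Y = (0, 0) at the point

Answer: (nabla_X Y)^s = 0, (nabla_X Y)^t = 0


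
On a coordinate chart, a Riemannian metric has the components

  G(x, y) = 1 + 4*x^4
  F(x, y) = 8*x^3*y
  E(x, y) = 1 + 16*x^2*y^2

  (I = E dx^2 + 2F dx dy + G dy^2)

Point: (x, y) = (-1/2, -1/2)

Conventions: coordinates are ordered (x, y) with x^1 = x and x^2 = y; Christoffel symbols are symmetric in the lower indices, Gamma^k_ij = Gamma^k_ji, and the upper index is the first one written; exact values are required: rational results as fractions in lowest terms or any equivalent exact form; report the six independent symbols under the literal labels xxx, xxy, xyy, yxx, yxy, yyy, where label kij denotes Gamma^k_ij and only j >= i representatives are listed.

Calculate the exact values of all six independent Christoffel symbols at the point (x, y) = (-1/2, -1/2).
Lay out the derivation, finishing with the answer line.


E = 2, F = 1/2, G = 5/4 at the point
E_x = -4, E_y = -4, F_x = -3, F_y = -1, G_x = -2, G_y = 0
EG - F^2 = 9/4;  g^inv = (4/9) * [[5/4, -1/2], [-1/2, 2]]
first-kind symbols [ij,l] = (1/2)(d_i g_jl + d_j g_il - d_l g_ij): [xx,x] = E_x/2 = -2, [xx,y] = F_x - E_y/2 = -1, [xy,x] = E_y/2 = -2, [xy,y] = G_x/2 = -1, [yy,x] = F_y - G_x/2 = 0, [yy,y] = G_y/2 = 0
Gamma^x_ij = (G*[ij,x] - F*[ij,y])/(EG - F^2), Gamma^y_ij = (E*[ij,y] - F*[ij,x])/(EG - F^2)

Answer: Gamma_xxx = -8/9, Gamma_xxy = -8/9, Gamma_xyy = 0, Gamma_yxx = -4/9, Gamma_yxy = -4/9, Gamma_yyy = 0


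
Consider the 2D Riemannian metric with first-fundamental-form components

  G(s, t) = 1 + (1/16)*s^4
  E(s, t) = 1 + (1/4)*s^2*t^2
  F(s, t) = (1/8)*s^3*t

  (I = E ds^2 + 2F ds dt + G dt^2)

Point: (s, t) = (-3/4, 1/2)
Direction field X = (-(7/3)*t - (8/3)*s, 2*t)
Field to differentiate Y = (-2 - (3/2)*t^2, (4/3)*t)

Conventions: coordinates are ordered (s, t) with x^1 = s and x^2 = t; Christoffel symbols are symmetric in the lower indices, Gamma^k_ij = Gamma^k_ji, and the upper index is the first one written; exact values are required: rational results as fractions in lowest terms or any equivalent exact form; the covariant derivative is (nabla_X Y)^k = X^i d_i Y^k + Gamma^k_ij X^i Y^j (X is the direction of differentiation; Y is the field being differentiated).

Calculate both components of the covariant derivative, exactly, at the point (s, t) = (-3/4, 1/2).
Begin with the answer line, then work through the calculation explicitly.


Answer: (nabla_X Y)^s = -13251/8642, (nabla_X Y)^t = 17608/12963

E = 265/256, F = -27/1024, G = 4177/4096 at the point
E_s = -3/32, E_t = 9/64, F_s = 27/256, F_t = -27/512, G_s = -27/256, G_t = 0
EG - F^2 = 4321/4096;  g^inv = (4096/4321) * [[4177/4096, 27/1024], [27/1024, 265/256]]
first-kind symbols [ij,l] = (1/2)(d_i g_jl + d_j g_il - d_l g_ij): [ss,s] = E_s/2 = -3/64, [ss,t] = F_s - E_t/2 = 9/256, [st,s] = E_t/2 = 9/128, [st,t] = G_s/2 = -27/512, [tt,s] = F_t - G_s/2 = 0, [tt,t] = G_t/2 = 0
Gamma^s_ij = (G*[ij,s] - F*[ij,t])/(EG - F^2), Gamma^t_ij = (E*[ij,t] - F*[ij,s])/(EG - F^2)
Gamma_sss = -192/4321, Gamma_sst = 288/4321, Gamma_stt = 0, Gamma_tss = 144/4321, Gamma_tst = -216/4321, Gamma_ttt = 0
X = (5/6, 1), Y = (-19/8, 2/3) at the point


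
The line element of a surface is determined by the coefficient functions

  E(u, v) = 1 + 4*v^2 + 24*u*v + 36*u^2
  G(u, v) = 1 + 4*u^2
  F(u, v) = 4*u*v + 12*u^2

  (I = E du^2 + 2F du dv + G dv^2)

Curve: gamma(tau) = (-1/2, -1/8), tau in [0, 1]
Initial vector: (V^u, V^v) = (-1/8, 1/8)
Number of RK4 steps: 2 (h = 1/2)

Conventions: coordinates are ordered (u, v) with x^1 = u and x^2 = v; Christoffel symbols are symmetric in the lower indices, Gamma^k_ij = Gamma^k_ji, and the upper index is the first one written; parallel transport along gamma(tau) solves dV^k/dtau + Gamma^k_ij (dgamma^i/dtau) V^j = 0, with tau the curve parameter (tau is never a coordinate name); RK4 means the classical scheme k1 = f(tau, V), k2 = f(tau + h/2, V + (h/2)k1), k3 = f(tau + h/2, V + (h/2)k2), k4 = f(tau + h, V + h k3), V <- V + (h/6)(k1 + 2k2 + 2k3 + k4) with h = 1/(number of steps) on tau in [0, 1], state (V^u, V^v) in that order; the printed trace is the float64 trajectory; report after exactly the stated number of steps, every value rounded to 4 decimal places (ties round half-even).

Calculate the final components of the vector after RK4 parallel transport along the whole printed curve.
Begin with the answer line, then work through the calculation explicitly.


Answer: V^u = -0.1250, V^v = 0.1250

gamma'(tau) = (0, 0); f(tau, V)^k = -Gamma^k_ij(gamma(tau)) gamma'^i(tau) V^j; h = 1/2; intermediate values shown to 6 dp
curve data and Christoffel symbols at the stage parameters:
  tau = 0.000000: gamma = (-0.500000, -0.125000), gamma' = (0.000000, 0.000000); Gamma_uuu = -1.552239, Gamma_uuv = -0.517413, Gamma_uvv = 0.000000, Gamma_vuu = -0.477612, Gamma_vuv = -0.159204, Gamma_vvv = 0.000000
  tau = 0.250000: gamma = (-0.500000, -0.125000), gamma' = (0.000000, 0.000000); Gamma_uuu = -1.552239, Gamma_uuv = -0.517413, Gamma_uvv = 0.000000, Gamma_vuu = -0.477612, Gamma_vuv = -0.159204, Gamma_vvv = 0.000000
  tau = 0.500000: gamma = (-0.500000, -0.125000), gamma' = (0.000000, 0.000000); Gamma_uuu = -1.552239, Gamma_uuv = -0.517413, Gamma_uvv = 0.000000, Gamma_vuu = -0.477612, Gamma_vuv = -0.159204, Gamma_vvv = 0.000000
  tau = 0.750000: gamma = (-0.500000, -0.125000), gamma' = (0.000000, 0.000000); Gamma_uuu = -1.552239, Gamma_uuv = -0.517413, Gamma_uvv = 0.000000, Gamma_vuu = -0.477612, Gamma_vuv = -0.159204, Gamma_vvv = 0.000000
  tau = 1.000000: gamma = (-0.500000, -0.125000), gamma' = (0.000000, 0.000000); Gamma_uuu = -1.552239, Gamma_uuv = -0.517413, Gamma_uvv = 0.000000, Gamma_vuu = -0.477612, Gamma_vuv = -0.159204, Gamma_vvv = 0.000000
step 0: V^u = -0.1250, V^v = 0.1250
step 1: k1 = (0.000000, 0.000000), k2 = (0.000000, 0.000000), k3 = (0.000000, 0.000000), k4 = (0.000000, 0.000000); V <- V + (h/6)(k1 + 2k2 + 2k3 + k4): V^u = -0.1250, V^v = 0.1250
step 2: k1 = (0.000000, 0.000000), k2 = (0.000000, 0.000000), k3 = (0.000000, 0.000000), k4 = (0.000000, 0.000000); V <- V + (h/6)(k1 + 2k2 + 2k3 + k4): V^u = -0.1250, V^v = 0.1250
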